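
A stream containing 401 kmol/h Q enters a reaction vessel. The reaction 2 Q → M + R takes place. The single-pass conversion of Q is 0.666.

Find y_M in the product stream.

0.333

Q reacted = 0.666 × 401 = 267.1 kmol/h; ν_Q = −2, so ξ = 267.1/2 = 133.5 kmol/h.
Outlet amounts (n = n₀ + ν ξ):
  Q: 401 − 2(133.5) = 133.9
  M: 0 + 1(133.5) = 133.5
  R: 0 + 1(133.5) = 133.5
Total out = 401 kmol/h; y_M = 133.5 / 401 = 0.333.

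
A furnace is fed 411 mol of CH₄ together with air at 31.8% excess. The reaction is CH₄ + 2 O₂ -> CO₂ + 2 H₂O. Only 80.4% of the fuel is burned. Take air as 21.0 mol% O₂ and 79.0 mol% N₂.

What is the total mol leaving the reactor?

Stoichiometric O₂ = 2 × 411 = 822 mol; O₂ fed = 822 × 1.318 = 1083 mol.
N₂ fed = 1083 × 79/21 = 4076 mol.
Fuel reacted = 0.804 × 411 → ξ = 330.4 mol.
Outlet (n = n₀ + ν ξ):
  CH₄: 411 − 1(330.4) = 80.56
  O₂: 1083 − 2(330.4) = 422.5
  N₂: 4076 (inert)
  CO₂: 0 + 1(330.4) = 330.4
  H₂O: 0 + 2(330.4) = 660.9
Total out = 80.56 + 422.5 + 4076 + 330.4 + 660.9 = 5570 mol.

5570 mol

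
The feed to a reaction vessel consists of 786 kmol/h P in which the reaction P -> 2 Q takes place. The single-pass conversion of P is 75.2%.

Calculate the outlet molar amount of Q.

1180 kmol/h

P reacted = 0.752 × 786 = 591.1 kmol/h; ν_P = −1, so ξ = 591.1/1 = 591.1 kmol/h.
Outlet amounts (n = n₀ + ν ξ):
  P: 786 − 1(591.1) = 194.9
  Q: 0 + 2(591.1) = 1182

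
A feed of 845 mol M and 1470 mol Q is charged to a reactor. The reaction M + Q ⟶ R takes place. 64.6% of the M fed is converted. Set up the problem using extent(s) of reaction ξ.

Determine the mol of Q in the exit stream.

M reacted = 0.646 × 845 = 545.9 mol; ν_M = −1, so ξ = 545.9/1 = 545.9 mol.
Outlet amounts (n = n₀ + ν ξ):
  M: 845 − 1(545.9) = 299.1
  Q: 1470 − 1(545.9) = 924.1
  R: 0 + 1(545.9) = 545.9

924 mol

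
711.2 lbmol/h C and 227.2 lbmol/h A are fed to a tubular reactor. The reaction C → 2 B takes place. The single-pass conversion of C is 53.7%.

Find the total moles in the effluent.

C reacted = 0.537 × 711.2 = 381.9 lbmol/h; ν_C = −1, so ξ = 381.9/1 = 381.9 lbmol/h.
Outlet amounts (n = n₀ + ν ξ):
  C: 711.2 − 1(381.9) = 329.3
  B: 0 + 2(381.9) = 763.8
  A: 227.2 (inert)
Total out = 329.3 + 763.8 + 227.2 = 1320 lbmol/h.

1320 lbmol/h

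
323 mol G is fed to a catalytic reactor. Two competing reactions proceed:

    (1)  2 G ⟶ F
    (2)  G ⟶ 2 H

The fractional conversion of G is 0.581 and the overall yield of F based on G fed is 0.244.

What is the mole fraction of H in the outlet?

Yield of F: 1ξ₁ / 323 = 0.244 → ξ₁ = 78.81 mol.
Conversion of G: 2ξ₁ + 1ξ₂ = 0.581 × 323 = 187.7 → ξ₂ = 30.04 mol.
Outlet amounts (n = n₀ + Σ ν·ξ):
  G: 323 − 2(78.81) − 1(30.04) = 135.3
  F: 0 + 1(78.81) = 78.81
  H: 0 + 2(30.04) = 60.08
Total out = 274.2 mol; y_H = 60.08 / 274.2 = 0.2191.

0.219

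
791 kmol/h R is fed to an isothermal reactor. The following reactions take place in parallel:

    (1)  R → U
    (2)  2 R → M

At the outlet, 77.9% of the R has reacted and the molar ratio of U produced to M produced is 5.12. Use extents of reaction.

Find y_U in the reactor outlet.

0.629

Conversion of R: R consumed = 0.779 × 791 = 616.2 kmol/h = 1ξ₁ + 2ξ₂.
Selectivity: 1ξ₁ / (1ξ₂) = 5.12 → ξ₁ = 5.12 ξ₂.
Substitute: (1·5.12 + 2) ξ₂ = 616.2 → ξ₂ = 86.54 kmol/h, ξ₁ = 443.1 kmol/h.
Outlet amounts (n = n₀ + Σ ν·ξ):
  R: 791 − 1(443.1) − 2(86.54) = 174.8
  U: 0 + 1(443.1) = 443.1
  M: 0 + 1(86.54) = 86.54
Total out = 704.5 kmol/h; y_U = 443.1 / 704.5 = 0.629.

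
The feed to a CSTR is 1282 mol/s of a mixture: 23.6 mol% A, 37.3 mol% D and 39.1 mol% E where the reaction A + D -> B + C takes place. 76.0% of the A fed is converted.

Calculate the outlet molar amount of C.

230 mol/s

A reacted = 0.76 × 302.6 = 229.9 mol/s; ν_A = −1, so ξ = 229.9/1 = 229.9 mol/s.
Outlet amounts (n = n₀ + ν ξ):
  A: 302.6 − 1(229.9) = 72.61
  D: 478.2 − 1(229.9) = 248.2
  B: 0 + 1(229.9) = 229.9
  C: 0 + 1(229.9) = 229.9
  E: 501.3 (inert)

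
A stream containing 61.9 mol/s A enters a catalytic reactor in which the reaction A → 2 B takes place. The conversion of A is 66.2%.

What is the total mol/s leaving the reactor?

103 mol/s

A reacted = 0.662 × 61.9 = 40.98 mol/s; ν_A = −1, so ξ = 40.98/1 = 40.98 mol/s.
Outlet amounts (n = n₀ + ν ξ):
  A: 61.9 − 1(40.98) = 20.92
  B: 0 + 2(40.98) = 81.96
Total out = 20.92 + 81.96 = 102.9 mol/s.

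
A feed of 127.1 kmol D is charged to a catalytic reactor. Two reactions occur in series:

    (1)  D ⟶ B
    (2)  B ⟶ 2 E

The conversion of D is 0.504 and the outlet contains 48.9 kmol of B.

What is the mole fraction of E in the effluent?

Conversion of D: D consumed = 1ξ₁ = 0.504 × 127.1 → ξ₁ = 64.06 kmol.
B balance: n_B = 0 + 1ξ₁ − 1ξ₂ = 48.9 → ξ₂ = (1·64.06 − 48.9)/1 = 15.16 kmol.
Outlet amounts (n = n₀ + Σ ν·ξ):
  D: 127.1 − 1(64.06) = 63.04
  B: 0 + 1(64.06) − 1(15.16) = 48.9
  E: 0 + 2(15.16) = 30.32
Total out = 142.3 kmol; y_E = 30.32 / 142.3 = 0.2131.

0.213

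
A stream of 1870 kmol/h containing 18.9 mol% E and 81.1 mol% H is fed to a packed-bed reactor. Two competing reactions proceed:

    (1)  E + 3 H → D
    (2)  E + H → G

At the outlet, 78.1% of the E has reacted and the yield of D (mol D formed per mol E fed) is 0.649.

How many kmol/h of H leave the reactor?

782 kmol/h

Yield of D: 1ξ₁ / 353.4 = 0.649 → ξ₁ = 229.4 kmol/h.
Conversion of E: 1ξ₁ + 1ξ₂ = 0.781 × 353.4 = 276 → ξ₂ = 46.65 kmol/h.
Outlet amounts (n = n₀ + Σ ν·ξ):
  E: 353.4 − 1(229.4) − 1(46.65) = 77.4
  H: 1517 − 3(229.4) − 1(46.65) = 781.8
  D: 0 + 1(229.4) = 229.4
  G: 0 + 1(46.65) = 46.65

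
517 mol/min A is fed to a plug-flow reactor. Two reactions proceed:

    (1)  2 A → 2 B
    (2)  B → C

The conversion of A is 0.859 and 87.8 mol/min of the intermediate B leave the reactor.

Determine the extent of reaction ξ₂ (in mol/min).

ξ₂ = 356 mol/min

Conversion of A: A consumed = 2ξ₁ = 0.859 × 517 → ξ₁ = 222.1 mol/min.
B balance: n_B = 0 + 2ξ₁ − 1ξ₂ = 87.8 → ξ₂ = (2·222.1 − 87.8)/1 = 356.3 mol/min.
Outlet amounts (n = n₀ + Σ ν·ξ):
  A: 517 − 2(222.1) = 72.9
  B: 0 + 2(222.1) − 1(356.3) = 87.8
  C: 0 + 1(356.3) = 356.3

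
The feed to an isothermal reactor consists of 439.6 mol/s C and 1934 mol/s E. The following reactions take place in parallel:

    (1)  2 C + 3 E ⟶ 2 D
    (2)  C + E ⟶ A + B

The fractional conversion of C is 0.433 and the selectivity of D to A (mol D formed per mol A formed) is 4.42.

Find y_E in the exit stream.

Conversion of C: C consumed = 0.433 × 439.6 = 190.3 mol/s = 2ξ₁ + 1ξ₂.
Selectivity: 2ξ₁ / (1ξ₂) = 4.42 → ξ₁ = 2.21 ξ₂.
Substitute: (2·2.21 + 1) ξ₂ = 190.3 → ξ₂ = 35.12 mol/s, ξ₁ = 77.61 mol/s.
Outlet amounts (n = n₀ + Σ ν·ξ):
  C: 439.6 − 2(77.61) − 1(35.12) = 249.3
  E: 1934 − 3(77.61) − 1(35.12) = 1666
  D: 0 + 2(77.61) = 155.2
  A: 0 + 1(35.12) = 35.12
  B: 0 + 1(35.12) = 35.12
Total out = 2141 mol/s; y_E = 1666 / 2141 = 0.7782.

0.778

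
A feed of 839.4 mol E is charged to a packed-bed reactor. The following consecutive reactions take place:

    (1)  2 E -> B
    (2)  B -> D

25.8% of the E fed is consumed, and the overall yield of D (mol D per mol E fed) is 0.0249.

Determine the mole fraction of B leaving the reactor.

0.12

Conversion of E: E consumed = 2ξ₁ = 0.258 × 839.4 → ξ₁ = 108.3 mol.
Yield of D: 1ξ₂ / 839.4 = 0.0249 → ξ₂ = 20.9 mol.
Outlet amounts (n = n₀ + Σ ν·ξ):
  E: 839.4 − 2(108.3) = 622.8
  B: 0 + 1(108.3) − 1(20.9) = 87.38
  D: 0 + 1(20.9) = 20.9
Total out = 731.1 mol; y_B = 87.38 / 731.1 = 0.1195.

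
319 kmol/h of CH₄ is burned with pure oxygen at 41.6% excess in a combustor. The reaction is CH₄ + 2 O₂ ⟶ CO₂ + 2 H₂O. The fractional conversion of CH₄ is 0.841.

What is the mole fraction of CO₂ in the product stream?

Stoichiometric O₂ = 2 × 319 = 638 kmol/h; O₂ fed = 638 × 1.416 = 903.4 kmol/h.
Fuel reacted = 0.841 × 319 → ξ = 268.3 kmol/h.
Outlet (n = n₀ + ν ξ):
  CH₄: 319 − 1(268.3) = 50.72
  O₂: 903.4 − 2(268.3) = 366.8
  CO₂: 0 + 1(268.3) = 268.3
  H₂O: 0 + 2(268.3) = 536.6
Total out = 1222 kmol/h; y_CO₂ = 268.3 / 1222 = 0.2195.

0.219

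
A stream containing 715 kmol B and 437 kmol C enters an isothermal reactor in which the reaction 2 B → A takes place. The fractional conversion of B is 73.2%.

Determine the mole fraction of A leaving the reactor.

B reacted = 0.732 × 715 = 523.4 kmol; ν_B = −2, so ξ = 523.4/2 = 261.7 kmol.
Outlet amounts (n = n₀ + ν ξ):
  B: 715 − 2(261.7) = 191.6
  A: 0 + 1(261.7) = 261.7
  C: 437 (inert)
Total out = 890.3 kmol; y_A = 261.7 / 890.3 = 0.2939.

0.294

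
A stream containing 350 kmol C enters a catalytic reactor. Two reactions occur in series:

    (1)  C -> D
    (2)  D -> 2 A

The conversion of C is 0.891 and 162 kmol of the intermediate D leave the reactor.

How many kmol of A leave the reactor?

Conversion of C: C consumed = 1ξ₁ = 0.891 × 350 → ξ₁ = 311.9 kmol.
D balance: n_D = 0 + 1ξ₁ − 1ξ₂ = 162 → ξ₂ = (1·311.9 − 162)/1 = 149.9 kmol.
Outlet amounts (n = n₀ + Σ ν·ξ):
  C: 350 − 1(311.9) = 38.15
  D: 0 + 1(311.9) − 1(149.9) = 162
  A: 0 + 2(149.9) = 299.7

300 kmol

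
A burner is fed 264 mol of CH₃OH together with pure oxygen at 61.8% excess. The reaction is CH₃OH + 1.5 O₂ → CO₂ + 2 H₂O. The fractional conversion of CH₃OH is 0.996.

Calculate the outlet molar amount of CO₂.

263 mol

Stoichiometric O₂ = 1.5 × 264 = 396 mol; O₂ fed = 396 × 1.618 = 640.7 mol.
Fuel reacted = 0.996 × 264 → ξ = 262.9 mol.
Outlet (n = n₀ + ν ξ):
  CH₃OH: 264 − 1(262.9) = 1.056
  O₂: 640.7 − 1.5(262.9) = 246.3
  CO₂: 0 + 1(262.9) = 262.9
  H₂O: 0 + 2(262.9) = 525.9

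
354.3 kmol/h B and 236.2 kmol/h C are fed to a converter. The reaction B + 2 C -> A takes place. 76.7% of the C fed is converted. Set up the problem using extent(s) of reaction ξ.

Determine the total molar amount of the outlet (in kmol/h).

409 kmol/h

C reacted = 0.767 × 236.2 = 181.2 kmol/h; ν_C = −2, so ξ = 181.2/2 = 90.58 kmol/h.
Outlet amounts (n = n₀ + ν ξ):
  B: 354.3 − 1(90.58) = 263.7
  C: 236.2 − 2(90.58) = 55.03
  A: 0 + 1(90.58) = 90.58
Total out = 263.7 + 55.03 + 90.58 = 409.3 kmol/h.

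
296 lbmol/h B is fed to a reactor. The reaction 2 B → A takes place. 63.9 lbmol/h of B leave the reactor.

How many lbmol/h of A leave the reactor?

116 lbmol/h

For B: n = n₀ − 2ξ → 63.9 = 296 − 2ξ, giving ξ = 116 lbmol/h.
Outlet amounts (n = n₀ + ν ξ):
  B: 296 − 2(116) = 63.9
  A: 0 + 1(116) = 116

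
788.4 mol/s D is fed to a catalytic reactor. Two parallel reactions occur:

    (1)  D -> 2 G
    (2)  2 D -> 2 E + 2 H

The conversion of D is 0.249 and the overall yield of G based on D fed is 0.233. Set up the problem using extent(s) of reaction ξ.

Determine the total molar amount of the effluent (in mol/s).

Yield of G: 2ξ₁ / 788.4 = 0.233 → ξ₁ = 91.85 mol/s.
Conversion of D: 1ξ₁ + 2ξ₂ = 0.249 × 788.4 = 196.3 → ξ₂ = 52.23 mol/s.
Outlet amounts (n = n₀ + Σ ν·ξ):
  D: 788.4 − 1(91.85) − 2(52.23) = 592.1
  G: 0 + 2(91.85) = 183.7
  E: 0 + 2(52.23) = 104.5
  H: 0 + 2(52.23) = 104.5
Total out = 592.1 + 183.7 + 104.5 + 104.5 = 984.7 mol/s.

985 mol/s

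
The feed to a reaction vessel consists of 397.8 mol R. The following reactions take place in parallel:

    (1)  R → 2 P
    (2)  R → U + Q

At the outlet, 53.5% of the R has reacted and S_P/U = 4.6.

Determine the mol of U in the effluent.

Conversion of R: R consumed = 0.535 × 397.8 = 212.8 mol = 1ξ₁ + 1ξ₂.
Selectivity: 2ξ₁ / (1ξ₂) = 4.6 → ξ₁ = 2.3 ξ₂.
Substitute: (1·2.3 + 1) ξ₂ = 212.8 → ξ₂ = 64.49 mol, ξ₁ = 148.3 mol.
Outlet amounts (n = n₀ + Σ ν·ξ):
  R: 397.8 − 1(148.3) − 1(64.49) = 185
  P: 0 + 2(148.3) = 296.7
  U: 0 + 1(64.49) = 64.49
  Q: 0 + 1(64.49) = 64.49

64.5 mol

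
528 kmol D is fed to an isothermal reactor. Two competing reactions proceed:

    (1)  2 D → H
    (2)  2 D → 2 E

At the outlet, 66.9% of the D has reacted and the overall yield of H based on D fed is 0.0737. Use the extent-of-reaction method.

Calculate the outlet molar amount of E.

Yield of H: 1ξ₁ / 528 = 0.0737 → ξ₁ = 38.91 kmol.
Conversion of D: 2ξ₁ + 2ξ₂ = 0.669 × 528 = 353.2 → ξ₂ = 137.7 kmol.
Outlet amounts (n = n₀ + Σ ν·ξ):
  D: 528 − 2(38.91) − 2(137.7) = 174.8
  H: 0 + 1(38.91) = 38.91
  E: 0 + 2(137.7) = 275.4

275 kmol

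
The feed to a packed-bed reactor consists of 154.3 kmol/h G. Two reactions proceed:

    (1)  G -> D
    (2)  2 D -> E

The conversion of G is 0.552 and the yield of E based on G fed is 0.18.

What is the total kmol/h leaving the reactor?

127 kmol/h

Conversion of G: G consumed = 1ξ₁ = 0.552 × 154.3 → ξ₁ = 85.17 kmol/h.
Yield of E: 1ξ₂ / 154.3 = 0.18 → ξ₂ = 27.77 kmol/h.
Outlet amounts (n = n₀ + Σ ν·ξ):
  G: 154.3 − 1(85.17) = 69.13
  D: 0 + 1(85.17) − 2(27.77) = 29.63
  E: 0 + 1(27.77) = 27.77
Total out = 69.13 + 29.63 + 27.77 = 126.5 kmol/h.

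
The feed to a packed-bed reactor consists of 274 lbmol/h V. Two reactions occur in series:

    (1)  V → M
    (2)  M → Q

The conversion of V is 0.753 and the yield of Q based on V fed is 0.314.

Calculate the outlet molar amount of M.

Conversion of V: V consumed = 1ξ₁ = 0.753 × 274 → ξ₁ = 206.3 lbmol/h.
Yield of Q: 1ξ₂ / 274 = 0.314 → ξ₂ = 86.04 lbmol/h.
Outlet amounts (n = n₀ + Σ ν·ξ):
  V: 274 − 1(206.3) = 67.68
  M: 0 + 1(206.3) − 1(86.04) = 120.3
  Q: 0 + 1(86.04) = 86.04

120 lbmol/h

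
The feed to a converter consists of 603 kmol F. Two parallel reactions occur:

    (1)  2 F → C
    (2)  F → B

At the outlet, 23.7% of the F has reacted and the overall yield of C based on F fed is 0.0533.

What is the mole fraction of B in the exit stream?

0.138

Yield of C: 1ξ₁ / 603 = 0.0533 → ξ₁ = 32.14 kmol.
Conversion of F: 2ξ₁ + 1ξ₂ = 0.237 × 603 = 142.9 → ξ₂ = 78.63 kmol.
Outlet amounts (n = n₀ + Σ ν·ξ):
  F: 603 − 2(32.14) − 1(78.63) = 460.1
  C: 0 + 1(32.14) = 32.14
  B: 0 + 1(78.63) = 78.63
Total out = 570.9 kmol; y_B = 78.63 / 570.9 = 0.1377.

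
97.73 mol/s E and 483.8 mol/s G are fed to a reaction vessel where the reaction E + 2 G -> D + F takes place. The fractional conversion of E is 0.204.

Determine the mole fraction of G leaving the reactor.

E reacted = 0.204 × 97.73 = 19.94 mol/s; ν_E = −1, so ξ = 19.94/1 = 19.94 mol/s.
Outlet amounts (n = n₀ + ν ξ):
  E: 97.73 − 1(19.94) = 77.79
  G: 483.8 − 2(19.94) = 443.9
  D: 0 + 1(19.94) = 19.94
  F: 0 + 1(19.94) = 19.94
Total out = 561.6 mol/s; y_G = 443.9 / 561.6 = 0.7905.

0.79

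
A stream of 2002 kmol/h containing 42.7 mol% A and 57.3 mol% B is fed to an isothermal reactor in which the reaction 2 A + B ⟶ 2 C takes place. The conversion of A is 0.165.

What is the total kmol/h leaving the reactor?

A reacted = 0.165 × 854.9 = 141.1 kmol/h; ν_A = −2, so ξ = 141.1/2 = 70.53 kmol/h.
Outlet amounts (n = n₀ + ν ξ):
  A: 854.9 − 2(70.53) = 713.8
  B: 1147 − 1(70.53) = 1077
  C: 0 + 2(70.53) = 141.1
Total out = 713.8 + 1077 + 141.1 = 1931 kmol/h.

1930 kmol/h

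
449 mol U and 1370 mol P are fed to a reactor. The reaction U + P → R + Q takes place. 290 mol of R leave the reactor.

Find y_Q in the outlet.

For R: n = n₀ + 1ξ → 290 = 0 + 1ξ, giving ξ = 290 mol.
Outlet amounts (n = n₀ + ν ξ):
  U: 449 − 1(290) = 159
  P: 1370 − 1(290) = 1080
  R: 0 + 1(290) = 290
  Q: 0 + 1(290) = 290
Total out = 1819 mol; y_Q = 290 / 1819 = 0.1594.

0.159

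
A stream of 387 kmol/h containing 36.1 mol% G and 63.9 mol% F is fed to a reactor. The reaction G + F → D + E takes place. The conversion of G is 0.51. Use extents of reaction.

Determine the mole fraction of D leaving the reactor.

0.184

G reacted = 0.51 × 139.7 = 71.25 kmol/h; ν_G = −1, so ξ = 71.25/1 = 71.25 kmol/h.
Outlet amounts (n = n₀ + ν ξ):
  G: 139.7 − 1(71.25) = 68.46
  F: 247.3 − 1(71.25) = 176
  D: 0 + 1(71.25) = 71.25
  E: 0 + 1(71.25) = 71.25
Total out = 387 kmol/h; y_D = 71.25 / 387 = 0.1841.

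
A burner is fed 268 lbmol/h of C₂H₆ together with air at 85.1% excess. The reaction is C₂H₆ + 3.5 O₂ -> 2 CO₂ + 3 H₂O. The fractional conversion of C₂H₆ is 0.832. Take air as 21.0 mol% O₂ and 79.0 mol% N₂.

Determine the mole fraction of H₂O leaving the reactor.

Stoichiometric O₂ = 3.5 × 268 = 938 lbmol/h; O₂ fed = 938 × 1.851 = 1736 lbmol/h.
N₂ fed = 1736 × 79/21 = 6532 lbmol/h.
Fuel reacted = 0.832 × 268 → ξ = 223 lbmol/h.
Outlet (n = n₀ + ν ξ):
  C₂H₆: 268 − 1(223) = 45.02
  O₂: 1736 − 3.5(223) = 955.8
  N₂: 6532 (inert)
  CO₂: 0 + 2(223) = 446
  H₂O: 0 + 3(223) = 668.9
Total out = 8647 lbmol/h; y_H₂O = 668.9 / 8647 = 0.07736.

0.0774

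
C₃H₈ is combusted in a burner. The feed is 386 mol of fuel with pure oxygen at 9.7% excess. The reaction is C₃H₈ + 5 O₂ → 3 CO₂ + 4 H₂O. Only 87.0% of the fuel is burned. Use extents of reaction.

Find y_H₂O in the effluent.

Stoichiometric O₂ = 5 × 386 = 1930 mol; O₂ fed = 1930 × 1.097 = 2117 mol.
Fuel reacted = 0.87 × 386 → ξ = 335.8 mol.
Outlet (n = n₀ + ν ξ):
  C₃H₈: 386 − 1(335.8) = 50.18
  O₂: 2117 − 5(335.8) = 438.1
  CO₂: 0 + 3(335.8) = 1007
  H₂O: 0 + 4(335.8) = 1343
Total out = 2839 mol; y_H₂O = 1343 / 2839 = 0.4731.

0.473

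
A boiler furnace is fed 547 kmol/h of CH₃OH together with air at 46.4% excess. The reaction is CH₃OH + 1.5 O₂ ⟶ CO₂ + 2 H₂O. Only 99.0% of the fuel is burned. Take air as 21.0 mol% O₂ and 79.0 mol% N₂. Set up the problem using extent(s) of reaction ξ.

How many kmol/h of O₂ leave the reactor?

Stoichiometric O₂ = 1.5 × 547 = 820.5 kmol/h; O₂ fed = 820.5 × 1.464 = 1201 kmol/h.
N₂ fed = 1201 × 79/21 = 4519 kmol/h.
Fuel reacted = 0.99 × 547 → ξ = 541.5 kmol/h.
Outlet (n = n₀ + ν ξ):
  CH₃OH: 547 − 1(541.5) = 5.47
  O₂: 1201 − 1.5(541.5) = 388.9
  N₂: 4519 (inert)
  CO₂: 0 + 1(541.5) = 541.5
  H₂O: 0 + 2(541.5) = 1083

389 kmol/h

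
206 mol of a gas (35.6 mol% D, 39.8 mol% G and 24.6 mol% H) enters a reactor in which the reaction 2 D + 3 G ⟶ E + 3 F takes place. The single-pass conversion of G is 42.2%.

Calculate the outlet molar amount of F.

34.6 mol

G reacted = 0.422 × 81.99 = 34.6 mol; ν_G = −3, so ξ = 34.6/3 = 11.53 mol.
Outlet amounts (n = n₀ + ν ξ):
  D: 73.34 − 2(11.53) = 50.27
  G: 81.99 − 3(11.53) = 47.39
  E: 0 + 1(11.53) = 11.53
  F: 0 + 3(11.53) = 34.6
  H: 50.68 (inert)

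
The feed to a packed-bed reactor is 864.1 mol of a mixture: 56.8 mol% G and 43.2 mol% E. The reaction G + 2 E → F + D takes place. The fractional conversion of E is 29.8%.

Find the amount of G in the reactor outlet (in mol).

435 mol

E reacted = 0.298 × 373.3 = 111.2 mol; ν_E = −2, so ξ = 111.2/2 = 55.62 mol.
Outlet amounts (n = n₀ + ν ξ):
  G: 490.8 − 1(55.62) = 435.2
  E: 373.3 − 2(55.62) = 262.1
  F: 0 + 1(55.62) = 55.62
  D: 0 + 1(55.62) = 55.62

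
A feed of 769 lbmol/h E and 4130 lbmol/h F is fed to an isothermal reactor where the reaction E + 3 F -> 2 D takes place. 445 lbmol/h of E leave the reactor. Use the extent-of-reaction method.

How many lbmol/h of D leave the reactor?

648 lbmol/h

For E: n = n₀ − 1ξ → 445 = 769 − 1ξ, giving ξ = 324 lbmol/h.
Outlet amounts (n = n₀ + ν ξ):
  E: 769 − 1(324) = 445
  F: 4130 − 3(324) = 3158
  D: 0 + 2(324) = 648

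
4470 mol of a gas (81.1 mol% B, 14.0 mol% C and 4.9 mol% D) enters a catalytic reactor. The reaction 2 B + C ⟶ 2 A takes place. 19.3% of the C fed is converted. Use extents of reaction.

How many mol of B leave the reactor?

3380 mol

C reacted = 0.193 × 625.8 = 120.8 mol; ν_C = −1, so ξ = 120.8/1 = 120.8 mol.
Outlet amounts (n = n₀ + ν ξ):
  B: 3625 − 2(120.8) = 3384
  C: 625.8 − 1(120.8) = 505
  A: 0 + 2(120.8) = 241.6
  D: 219 (inert)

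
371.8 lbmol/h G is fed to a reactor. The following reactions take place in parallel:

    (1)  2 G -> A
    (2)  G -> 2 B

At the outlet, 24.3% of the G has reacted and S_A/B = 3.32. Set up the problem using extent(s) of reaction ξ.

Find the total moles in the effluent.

Conversion of G: G consumed = 0.243 × 371.8 = 90.35 lbmol/h = 2ξ₁ + 1ξ₂.
Selectivity: 1ξ₁ / (2ξ₂) = 3.32 → ξ₁ = 6.64 ξ₂.
Substitute: (2·6.64 + 1) ξ₂ = 90.35 → ξ₂ = 6.327 lbmol/h, ξ₁ = 42.01 lbmol/h.
Outlet amounts (n = n₀ + Σ ν·ξ):
  G: 371.8 − 2(42.01) − 1(6.327) = 281.5
  A: 0 + 1(42.01) = 42.01
  B: 0 + 2(6.327) = 12.65
Total out = 281.5 + 42.01 + 12.65 = 336.1 lbmol/h.

336 lbmol/h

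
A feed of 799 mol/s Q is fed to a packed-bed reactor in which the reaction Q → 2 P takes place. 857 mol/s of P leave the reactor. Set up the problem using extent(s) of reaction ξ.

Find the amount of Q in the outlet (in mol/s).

370 mol/s

For P: n = n₀ + 2ξ → 857 = 0 + 2ξ, giving ξ = 428.5 mol/s.
Outlet amounts (n = n₀ + ν ξ):
  Q: 799 − 1(428.5) = 370.5
  P: 0 + 2(428.5) = 857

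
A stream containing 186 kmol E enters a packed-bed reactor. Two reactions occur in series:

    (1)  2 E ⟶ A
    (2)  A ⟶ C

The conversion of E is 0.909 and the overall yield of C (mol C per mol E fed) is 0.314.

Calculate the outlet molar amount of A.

Conversion of E: E consumed = 2ξ₁ = 0.909 × 186 → ξ₁ = 84.54 kmol.
Yield of C: 1ξ₂ / 186 = 0.314 → ξ₂ = 58.4 kmol.
Outlet amounts (n = n₀ + Σ ν·ξ):
  E: 186 − 2(84.54) = 16.93
  A: 0 + 1(84.54) − 1(58.4) = 26.13
  C: 0 + 1(58.4) = 58.4

26.1 kmol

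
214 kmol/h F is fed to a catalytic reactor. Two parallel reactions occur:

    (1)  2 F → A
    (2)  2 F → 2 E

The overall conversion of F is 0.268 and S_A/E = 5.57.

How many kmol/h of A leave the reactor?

26.3 kmol/h

Conversion of F: F consumed = 0.268 × 214 = 57.35 kmol/h = 2ξ₁ + 2ξ₂.
Selectivity: 1ξ₁ / (2ξ₂) = 5.57 → ξ₁ = 11.14 ξ₂.
Substitute: (2·11.14 + 2) ξ₂ = 57.35 → ξ₂ = 2.362 kmol/h, ξ₁ = 26.31 kmol/h.
Outlet amounts (n = n₀ + Σ ν·ξ):
  F: 214 − 2(26.31) − 2(2.362) = 156.6
  A: 0 + 1(26.31) = 26.31
  E: 0 + 2(2.362) = 4.724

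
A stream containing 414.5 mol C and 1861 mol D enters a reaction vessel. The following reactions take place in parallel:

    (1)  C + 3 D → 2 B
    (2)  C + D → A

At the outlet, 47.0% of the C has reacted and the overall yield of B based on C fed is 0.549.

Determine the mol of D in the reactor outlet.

Yield of B: 2ξ₁ / 414.5 = 0.549 → ξ₁ = 113.8 mol.
Conversion of C: 1ξ₁ + 1ξ₂ = 0.47 × 414.5 = 194.8 → ξ₂ = 81.03 mol.
Outlet amounts (n = n₀ + Σ ν·ξ):
  C: 414.5 − 1(113.8) − 1(81.03) = 219.7
  D: 1861 − 3(113.8) − 1(81.03) = 1439
  B: 0 + 2(113.8) = 227.6
  A: 0 + 1(81.03) = 81.03

1440 mol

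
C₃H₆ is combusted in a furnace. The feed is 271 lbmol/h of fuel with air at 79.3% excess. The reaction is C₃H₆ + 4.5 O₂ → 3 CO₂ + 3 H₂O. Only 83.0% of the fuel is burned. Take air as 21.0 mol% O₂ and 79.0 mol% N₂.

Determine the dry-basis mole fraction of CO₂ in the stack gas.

0.0667

Stoichiometric O₂ = 4.5 × 271 = 1220 lbmol/h; O₂ fed = 1220 × 1.793 = 2187 lbmol/h.
N₂ fed = 2187 × 79/21 = 8226 lbmol/h.
Fuel reacted = 0.83 × 271 → ξ = 224.9 lbmol/h.
Outlet (n = n₀ + ν ξ):
  C₃H₆: 271 − 1(224.9) = 46.07
  O₂: 2187 − 4.5(224.9) = 1174
  N₂: 8226 (inert)
  CO₂: 0 + 3(224.9) = 674.8
  H₂O: 0 + 3(224.9) = 674.8
Dry total = 10120 lbmol/h; y_CO₂ (dry) = 674.8 / 10120 = 0.06667.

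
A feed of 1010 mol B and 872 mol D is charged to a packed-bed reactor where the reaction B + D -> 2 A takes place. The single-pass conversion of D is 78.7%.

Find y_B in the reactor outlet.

D reacted = 0.787 × 872 = 686.3 mol; ν_D = −1, so ξ = 686.3/1 = 686.3 mol.
Outlet amounts (n = n₀ + ν ξ):
  B: 1010 − 1(686.3) = 323.7
  D: 872 − 1(686.3) = 185.7
  A: 0 + 2(686.3) = 1373
Total out = 1882 mol; y_B = 323.7 / 1882 = 0.172.

0.172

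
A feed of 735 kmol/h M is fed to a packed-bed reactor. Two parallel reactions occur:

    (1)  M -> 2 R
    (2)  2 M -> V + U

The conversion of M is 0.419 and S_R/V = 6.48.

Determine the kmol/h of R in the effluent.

381 kmol/h

Conversion of M: M consumed = 0.419 × 735 = 308 kmol/h = 1ξ₁ + 2ξ₂.
Selectivity: 2ξ₁ / (1ξ₂) = 6.48 → ξ₁ = 3.24 ξ₂.
Substitute: (1·3.24 + 2) ξ₂ = 308 → ξ₂ = 58.77 kmol/h, ξ₁ = 190.4 kmol/h.
Outlet amounts (n = n₀ + Σ ν·ξ):
  M: 735 − 1(190.4) − 2(58.77) = 427
  R: 0 + 2(190.4) = 380.8
  V: 0 + 1(58.77) = 58.77
  U: 0 + 1(58.77) = 58.77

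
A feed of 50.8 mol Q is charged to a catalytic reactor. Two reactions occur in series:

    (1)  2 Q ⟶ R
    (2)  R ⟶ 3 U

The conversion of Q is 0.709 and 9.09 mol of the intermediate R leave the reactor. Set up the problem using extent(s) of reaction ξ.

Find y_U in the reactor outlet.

0.528

Conversion of Q: Q consumed = 2ξ₁ = 0.709 × 50.8 → ξ₁ = 18.01 mol.
R balance: n_R = 0 + 1ξ₁ − 1ξ₂ = 9.09 → ξ₂ = (1·18.01 − 9.09)/1 = 8.919 mol.
Outlet amounts (n = n₀ + Σ ν·ξ):
  Q: 50.8 − 2(18.01) = 14.78
  R: 0 + 1(18.01) − 1(8.919) = 9.09
  U: 0 + 3(8.919) = 26.76
Total out = 50.63 mol; y_U = 26.76 / 50.63 = 0.5285.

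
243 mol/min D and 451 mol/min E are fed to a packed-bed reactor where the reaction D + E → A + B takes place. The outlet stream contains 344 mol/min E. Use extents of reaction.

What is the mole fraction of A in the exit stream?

For E: n = n₀ − 1ξ → 344 = 451 − 1ξ, giving ξ = 107 mol/min.
Outlet amounts (n = n₀ + ν ξ):
  D: 243 − 1(107) = 136
  E: 451 − 1(107) = 344
  A: 0 + 1(107) = 107
  B: 0 + 1(107) = 107
Total out = 694 mol/min; y_A = 107 / 694 = 0.1542.

0.154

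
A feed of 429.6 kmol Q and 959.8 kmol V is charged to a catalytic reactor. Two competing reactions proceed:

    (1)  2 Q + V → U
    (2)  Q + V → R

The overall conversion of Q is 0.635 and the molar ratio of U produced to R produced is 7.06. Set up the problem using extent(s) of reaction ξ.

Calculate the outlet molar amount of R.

Conversion of Q: Q consumed = 0.635 × 429.6 = 272.8 kmol = 2ξ₁ + 1ξ₂.
Selectivity: 1ξ₁ / (1ξ₂) = 7.06 → ξ₁ = 7.06 ξ₂.
Substitute: (2·7.06 + 1) ξ₂ = 272.8 → ξ₂ = 18.04 kmol, ξ₁ = 127.4 kmol.
Outlet amounts (n = n₀ + Σ ν·ξ):
  Q: 429.6 − 2(127.4) − 1(18.04) = 156.8
  V: 959.8 − 1(127.4) − 1(18.04) = 814.4
  U: 0 + 1(127.4) = 127.4
  R: 0 + 1(18.04) = 18.04

18 kmol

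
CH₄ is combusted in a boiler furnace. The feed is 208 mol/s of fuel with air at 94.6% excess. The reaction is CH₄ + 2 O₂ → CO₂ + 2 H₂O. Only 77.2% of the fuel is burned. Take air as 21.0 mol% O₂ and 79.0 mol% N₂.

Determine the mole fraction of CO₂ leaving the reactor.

0.0395

Stoichiometric O₂ = 2 × 208 = 416 mol/s; O₂ fed = 416 × 1.946 = 809.5 mol/s.
N₂ fed = 809.5 × 79/21 = 3045 mol/s.
Fuel reacted = 0.772 × 208 → ξ = 160.6 mol/s.
Outlet (n = n₀ + ν ξ):
  CH₄: 208 − 1(160.6) = 47.42
  O₂: 809.5 − 2(160.6) = 488.4
  N₂: 3045 (inert)
  CO₂: 0 + 1(160.6) = 160.6
  H₂O: 0 + 2(160.6) = 321.2
Total out = 4063 mol/s; y_CO₂ = 160.6 / 4063 = 0.03952.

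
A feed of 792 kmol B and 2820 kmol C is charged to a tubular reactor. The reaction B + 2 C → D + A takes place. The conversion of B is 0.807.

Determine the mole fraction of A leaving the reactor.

0.215

B reacted = 0.807 × 792 = 639.1 kmol; ν_B = −1, so ξ = 639.1/1 = 639.1 kmol.
Outlet amounts (n = n₀ + ν ξ):
  B: 792 − 1(639.1) = 152.9
  C: 2820 − 2(639.1) = 1542
  D: 0 + 1(639.1) = 639.1
  A: 0 + 1(639.1) = 639.1
Total out = 2973 kmol; y_A = 639.1 / 2973 = 0.215.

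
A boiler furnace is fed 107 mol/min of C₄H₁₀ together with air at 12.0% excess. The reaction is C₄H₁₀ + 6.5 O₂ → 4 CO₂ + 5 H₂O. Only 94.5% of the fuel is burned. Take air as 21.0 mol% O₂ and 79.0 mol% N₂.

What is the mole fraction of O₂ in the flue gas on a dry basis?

0.0352

Stoichiometric O₂ = 6.5 × 107 = 695.5 mol/min; O₂ fed = 695.5 × 1.120 = 779 mol/min.
N₂ fed = 779 × 79/21 = 2930 mol/min.
Fuel reacted = 0.945 × 107 → ξ = 101.1 mol/min.
Outlet (n = n₀ + ν ξ):
  C₄H₁₀: 107 − 1(101.1) = 5.885
  O₂: 779 − 6.5(101.1) = 121.7
  N₂: 2930 (inert)
  CO₂: 0 + 4(101.1) = 404.5
  H₂O: 0 + 5(101.1) = 505.6
Dry total = 3462 mol/min; y_O₂ (dry) = 121.7 / 3462 = 0.03515.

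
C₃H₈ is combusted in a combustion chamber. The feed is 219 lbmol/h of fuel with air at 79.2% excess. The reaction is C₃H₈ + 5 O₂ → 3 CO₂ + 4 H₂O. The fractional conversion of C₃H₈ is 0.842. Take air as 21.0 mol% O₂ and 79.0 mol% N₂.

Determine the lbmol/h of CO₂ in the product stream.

553 lbmol/h

Stoichiometric O₂ = 5 × 219 = 1095 lbmol/h; O₂ fed = 1095 × 1.792 = 1962 lbmol/h.
N₂ fed = 1962 × 79/21 = 7382 lbmol/h.
Fuel reacted = 0.842 × 219 → ξ = 184.4 lbmol/h.
Outlet (n = n₀ + ν ξ):
  C₃H₈: 219 − 1(184.4) = 34.6
  O₂: 1962 − 5(184.4) = 1040
  N₂: 7382 (inert)
  CO₂: 0 + 3(184.4) = 553.2
  H₂O: 0 + 4(184.4) = 737.6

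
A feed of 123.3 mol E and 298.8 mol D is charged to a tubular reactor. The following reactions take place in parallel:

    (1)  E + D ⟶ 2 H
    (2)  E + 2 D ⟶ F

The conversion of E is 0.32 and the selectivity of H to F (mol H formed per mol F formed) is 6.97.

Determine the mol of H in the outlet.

61.3 mol

Conversion of E: E consumed = 0.32 × 123.3 = 39.46 mol = 1ξ₁ + 1ξ₂.
Selectivity: 2ξ₁ / (1ξ₂) = 6.97 → ξ₁ = 3.485 ξ₂.
Substitute: (1·3.485 + 1) ξ₂ = 39.46 → ξ₂ = 8.797 mol, ξ₁ = 30.66 mol.
Outlet amounts (n = n₀ + Σ ν·ξ):
  E: 123.3 − 1(30.66) − 1(8.797) = 83.84
  D: 298.8 − 1(30.66) − 2(8.797) = 250.5
  H: 0 + 2(30.66) = 61.32
  F: 0 + 1(8.797) = 8.797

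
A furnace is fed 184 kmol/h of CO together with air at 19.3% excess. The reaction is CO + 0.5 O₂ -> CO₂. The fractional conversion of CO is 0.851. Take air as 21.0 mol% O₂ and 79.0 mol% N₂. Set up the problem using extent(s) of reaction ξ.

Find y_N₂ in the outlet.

0.657

Stoichiometric O₂ = 0.5 × 184 = 92 kmol/h; O₂ fed = 92 × 1.193 = 109.8 kmol/h.
N₂ fed = 109.8 × 79/21 = 412.9 kmol/h.
Fuel reacted = 0.851 × 184 → ξ = 156.6 kmol/h.
Outlet (n = n₀ + ν ξ):
  CO: 184 − 1(156.6) = 27.42
  O₂: 109.8 − 0.5(156.6) = 31.46
  N₂: 412.9 (inert)
  CO₂: 0 + 1(156.6) = 156.6
Total out = 628.4 kmol/h; y_N₂ = 412.9 / 628.4 = 0.6571.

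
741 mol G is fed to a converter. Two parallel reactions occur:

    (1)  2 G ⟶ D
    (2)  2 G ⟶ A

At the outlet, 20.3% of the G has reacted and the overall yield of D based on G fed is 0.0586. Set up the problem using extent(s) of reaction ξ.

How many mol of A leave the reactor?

31.8 mol

Yield of D: 1ξ₁ / 741 = 0.0586 → ξ₁ = 43.42 mol.
Conversion of G: 2ξ₁ + 2ξ₂ = 0.203 × 741 = 150.4 → ξ₂ = 31.79 mol.
Outlet amounts (n = n₀ + Σ ν·ξ):
  G: 741 − 2(43.42) − 2(31.79) = 590.6
  D: 0 + 1(43.42) = 43.42
  A: 0 + 1(31.79) = 31.79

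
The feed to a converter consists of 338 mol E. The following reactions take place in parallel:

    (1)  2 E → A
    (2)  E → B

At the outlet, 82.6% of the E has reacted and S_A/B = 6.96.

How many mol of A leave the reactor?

130 mol

Conversion of E: E consumed = 0.826 × 338 = 279.2 mol = 2ξ₁ + 1ξ₂.
Selectivity: 1ξ₁ / (1ξ₂) = 6.96 → ξ₁ = 6.96 ξ₂.
Substitute: (2·6.96 + 1) ξ₂ = 279.2 → ξ₂ = 18.71 mol, ξ₁ = 130.2 mol.
Outlet amounts (n = n₀ + Σ ν·ξ):
  E: 338 − 2(130.2) − 1(18.71) = 58.81
  A: 0 + 1(130.2) = 130.2
  B: 0 + 1(18.71) = 18.71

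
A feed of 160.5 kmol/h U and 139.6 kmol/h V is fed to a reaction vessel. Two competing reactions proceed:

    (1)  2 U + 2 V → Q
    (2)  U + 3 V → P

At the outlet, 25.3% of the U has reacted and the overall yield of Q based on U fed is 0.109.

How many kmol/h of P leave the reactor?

Yield of Q: 1ξ₁ / 160.5 = 0.109 → ξ₁ = 17.49 kmol/h.
Conversion of U: 2ξ₁ + 1ξ₂ = 0.253 × 160.5 = 40.61 → ξ₂ = 5.617 kmol/h.
Outlet amounts (n = n₀ + Σ ν·ξ):
  U: 160.5 − 2(17.49) − 1(5.617) = 119.9
  V: 139.6 − 2(17.49) − 3(5.617) = 87.76
  Q: 0 + 1(17.49) = 17.49
  P: 0 + 1(5.617) = 5.617

5.62 kmol/h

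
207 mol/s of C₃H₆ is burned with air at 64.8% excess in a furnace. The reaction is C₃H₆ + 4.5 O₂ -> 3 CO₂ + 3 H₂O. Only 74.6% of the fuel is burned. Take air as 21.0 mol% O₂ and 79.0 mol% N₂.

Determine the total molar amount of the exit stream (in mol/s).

7590 mol/s

Stoichiometric O₂ = 4.5 × 207 = 931.5 mol/s; O₂ fed = 931.5 × 1.648 = 1535 mol/s.
N₂ fed = 1535 × 79/21 = 5775 mol/s.
Fuel reacted = 0.746 × 207 → ξ = 154.4 mol/s.
Outlet (n = n₀ + ν ξ):
  C₃H₆: 207 − 1(154.4) = 52.58
  O₂: 1535 − 4.5(154.4) = 840.2
  N₂: 5775 (inert)
  CO₂: 0 + 3(154.4) = 463.3
  H₂O: 0 + 3(154.4) = 463.3
Total out = 52.58 + 840.2 + 5775 + 463.3 + 463.3 = 7594 mol/s.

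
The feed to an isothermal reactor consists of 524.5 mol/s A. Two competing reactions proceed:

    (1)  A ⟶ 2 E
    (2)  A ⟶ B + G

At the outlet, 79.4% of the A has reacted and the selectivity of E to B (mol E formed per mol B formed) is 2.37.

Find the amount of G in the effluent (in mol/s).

Conversion of A: A consumed = 0.794 × 524.5 = 416.5 mol/s = 1ξ₁ + 1ξ₂.
Selectivity: 2ξ₁ / (1ξ₂) = 2.37 → ξ₁ = 1.185 ξ₂.
Substitute: (1·1.185 + 1) ξ₂ = 416.5 → ξ₂ = 190.6 mol/s, ξ₁ = 225.9 mol/s.
Outlet amounts (n = n₀ + Σ ν·ξ):
  A: 524.5 − 1(225.9) − 1(190.6) = 108
  E: 0 + 2(225.9) = 451.7
  B: 0 + 1(190.6) = 190.6
  G: 0 + 1(190.6) = 190.6

191 mol/s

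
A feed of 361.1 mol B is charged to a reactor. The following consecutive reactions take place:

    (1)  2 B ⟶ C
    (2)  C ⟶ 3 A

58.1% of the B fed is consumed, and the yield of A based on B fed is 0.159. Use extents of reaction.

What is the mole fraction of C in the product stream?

0.291

Conversion of B: B consumed = 2ξ₁ = 0.581 × 361.1 → ξ₁ = 104.9 mol.
Yield of A: 3ξ₂ / 361.1 = 0.159 → ξ₂ = 19.14 mol.
Outlet amounts (n = n₀ + Σ ν·ξ):
  B: 361.1 − 2(104.9) = 151.3
  C: 0 + 1(104.9) − 1(19.14) = 85.76
  A: 0 + 3(19.14) = 57.41
Total out = 294.5 mol; y_C = 85.76 / 294.5 = 0.2912.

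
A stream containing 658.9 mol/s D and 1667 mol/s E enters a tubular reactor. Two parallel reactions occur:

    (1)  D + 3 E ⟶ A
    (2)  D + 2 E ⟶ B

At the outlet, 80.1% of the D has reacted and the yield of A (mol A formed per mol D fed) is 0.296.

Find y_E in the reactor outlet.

0.387

Yield of A: 1ξ₁ / 658.9 = 0.296 → ξ₁ = 195 mol/s.
Conversion of D: 1ξ₁ + 1ξ₂ = 0.801 × 658.9 = 527.8 → ξ₂ = 332.7 mol/s.
Outlet amounts (n = n₀ + Σ ν·ξ):
  D: 658.9 − 1(195) − 1(332.7) = 131.1
  E: 1667 − 3(195) − 2(332.7) = 416.4
  A: 0 + 1(195) = 195
  B: 0 + 1(332.7) = 332.7
Total out = 1075 mol/s; y_E = 416.4 / 1075 = 0.3872.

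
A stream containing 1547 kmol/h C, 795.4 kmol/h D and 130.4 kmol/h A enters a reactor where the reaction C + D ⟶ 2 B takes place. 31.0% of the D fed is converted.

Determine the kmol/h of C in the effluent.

D reacted = 0.31 × 795.4 = 246.6 kmol/h; ν_D = −1, so ξ = 246.6/1 = 246.6 kmol/h.
Outlet amounts (n = n₀ + ν ξ):
  C: 1547 − 1(246.6) = 1300
  D: 795.4 − 1(246.6) = 548.8
  B: 0 + 2(246.6) = 493.1
  A: 130.4 (inert)

1300 kmol/h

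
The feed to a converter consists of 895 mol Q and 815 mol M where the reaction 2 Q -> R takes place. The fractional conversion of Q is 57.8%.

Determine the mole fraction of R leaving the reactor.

0.178

Q reacted = 0.578 × 895 = 517.3 mol; ν_Q = −2, so ξ = 517.3/2 = 258.7 mol.
Outlet amounts (n = n₀ + ν ξ):
  Q: 895 − 2(258.7) = 377.7
  R: 0 + 1(258.7) = 258.7
  M: 815 (inert)
Total out = 1451 mol; y_R = 258.7 / 1451 = 0.1782.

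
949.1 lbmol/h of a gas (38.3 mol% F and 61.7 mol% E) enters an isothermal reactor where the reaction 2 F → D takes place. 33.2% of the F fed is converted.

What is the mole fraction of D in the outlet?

0.0679

F reacted = 0.332 × 363.5 = 120.7 lbmol/h; ν_F = −2, so ξ = 120.7/2 = 60.34 lbmol/h.
Outlet amounts (n = n₀ + ν ξ):
  F: 363.5 − 2(60.34) = 242.8
  D: 0 + 1(60.34) = 60.34
  E: 585.6 (inert)
Total out = 888.8 lbmol/h; y_D = 60.34 / 888.8 = 0.06789.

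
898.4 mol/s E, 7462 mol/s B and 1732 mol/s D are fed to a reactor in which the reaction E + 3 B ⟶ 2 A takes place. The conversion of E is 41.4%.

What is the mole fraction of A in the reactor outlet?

0.0796

E reacted = 0.414 × 898.4 = 371.9 mol/s; ν_E = −1, so ξ = 371.9/1 = 371.9 mol/s.
Outlet amounts (n = n₀ + ν ξ):
  E: 898.4 − 1(371.9) = 526.5
  B: 7462 − 3(371.9) = 6346
  A: 0 + 2(371.9) = 743.9
  D: 1732 (inert)
Total out = 9349 mol/s; y_A = 743.9 / 9349 = 0.07957.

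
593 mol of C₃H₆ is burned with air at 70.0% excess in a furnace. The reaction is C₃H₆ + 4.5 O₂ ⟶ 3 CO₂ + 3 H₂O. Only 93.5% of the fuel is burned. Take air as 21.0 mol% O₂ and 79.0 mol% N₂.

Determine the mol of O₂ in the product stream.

2040 mol

Stoichiometric O₂ = 4.5 × 593 = 2668 mol; O₂ fed = 2668 × 1.700 = 4536 mol.
N₂ fed = 4536 × 79/21 = 17070 mol.
Fuel reacted = 0.935 × 593 → ξ = 554.5 mol.
Outlet (n = n₀ + ν ξ):
  C₃H₆: 593 − 1(554.5) = 38.54
  O₂: 4536 − 4.5(554.5) = 2041
  N₂: 17070 (inert)
  CO₂: 0 + 3(554.5) = 1663
  H₂O: 0 + 3(554.5) = 1663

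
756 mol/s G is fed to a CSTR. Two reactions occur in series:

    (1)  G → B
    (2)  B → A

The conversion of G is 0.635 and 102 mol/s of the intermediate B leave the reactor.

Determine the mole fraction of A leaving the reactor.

0.5

Conversion of G: G consumed = 1ξ₁ = 0.635 × 756 → ξ₁ = 480.1 mol/s.
B balance: n_B = 0 + 1ξ₁ − 1ξ₂ = 102 → ξ₂ = (1·480.1 − 102)/1 = 378.1 mol/s.
Outlet amounts (n = n₀ + Σ ν·ξ):
  G: 756 − 1(480.1) = 275.9
  B: 0 + 1(480.1) − 1(378.1) = 102
  A: 0 + 1(378.1) = 378.1
Total out = 756 mol/s; y_A = 378.1 / 756 = 0.5001.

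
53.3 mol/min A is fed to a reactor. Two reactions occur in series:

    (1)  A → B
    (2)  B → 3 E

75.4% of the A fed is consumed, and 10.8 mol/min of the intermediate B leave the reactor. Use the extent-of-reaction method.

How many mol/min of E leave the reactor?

Conversion of A: A consumed = 1ξ₁ = 0.754 × 53.3 → ξ₁ = 40.19 mol/min.
B balance: n_B = 0 + 1ξ₁ − 1ξ₂ = 10.8 → ξ₂ = (1·40.19 − 10.8)/1 = 29.39 mol/min.
Outlet amounts (n = n₀ + Σ ν·ξ):
  A: 53.3 − 1(40.19) = 13.11
  B: 0 + 1(40.19) − 1(29.39) = 10.8
  E: 0 + 3(29.39) = 88.16

88.2 mol/min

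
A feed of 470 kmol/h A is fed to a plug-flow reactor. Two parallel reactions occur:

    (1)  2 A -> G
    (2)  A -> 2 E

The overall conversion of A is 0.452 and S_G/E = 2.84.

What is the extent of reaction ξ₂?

Conversion of A: A consumed = 0.452 × 470 = 212.4 kmol/h = 2ξ₁ + 1ξ₂.
Selectivity: 1ξ₁ / (2ξ₂) = 2.84 → ξ₁ = 5.68 ξ₂.
Substitute: (2·5.68 + 1) ξ₂ = 212.4 → ξ₂ = 17.19 kmol/h, ξ₁ = 97.63 kmol/h.
Outlet amounts (n = n₀ + Σ ν·ξ):
  A: 470 − 2(97.63) − 1(17.19) = 257.6
  G: 0 + 1(97.63) = 97.63
  E: 0 + 2(17.19) = 34.38

ξ₂ = 17.2 kmol/h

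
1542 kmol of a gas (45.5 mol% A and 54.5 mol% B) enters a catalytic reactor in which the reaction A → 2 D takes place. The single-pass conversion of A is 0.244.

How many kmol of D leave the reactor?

A reacted = 0.244 × 701.6 = 171.2 kmol; ν_A = −1, so ξ = 171.2/1 = 171.2 kmol.
Outlet amounts (n = n₀ + ν ξ):
  A: 701.6 − 1(171.2) = 530.4
  D: 0 + 2(171.2) = 342.4
  B: 840.4 (inert)

342 kmol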